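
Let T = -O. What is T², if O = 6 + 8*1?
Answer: 196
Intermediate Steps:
O = 14 (O = 6 + 8 = 14)
T = -14 (T = -1*14 = -14)
T² = (-14)² = 196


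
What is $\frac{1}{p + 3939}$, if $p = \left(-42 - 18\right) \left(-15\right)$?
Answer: $\frac{1}{4839} \approx 0.00020665$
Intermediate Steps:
$p = 900$ ($p = \left(-60\right) \left(-15\right) = 900$)
$\frac{1}{p + 3939} = \frac{1}{900 + 3939} = \frac{1}{4839}$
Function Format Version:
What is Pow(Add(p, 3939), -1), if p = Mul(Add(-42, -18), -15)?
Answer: Rational(1, 4839) ≈ 0.00020665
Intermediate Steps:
p = 900 (p = Mul(-60, -15) = 900)
Pow(Add(p, 3939), -1) = Pow(Add(900, 3939), -1) = Pow(4839, -1) = Rational(1, 4839)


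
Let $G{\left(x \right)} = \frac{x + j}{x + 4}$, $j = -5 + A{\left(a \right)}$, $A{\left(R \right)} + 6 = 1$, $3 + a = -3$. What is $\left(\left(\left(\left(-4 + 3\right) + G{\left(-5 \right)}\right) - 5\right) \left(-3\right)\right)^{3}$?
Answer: $-19683$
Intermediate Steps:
$a = -6$ ($a = -3 - 3 = -6$)
$A{\left(R \right)} = -5$ ($A{\left(R \right)} = -6 + 1 = -5$)
$j = -10$ ($j = -5 - 5 = -10$)
$G{\left(x \right)} = \frac{-10 + x}{4 + x}$ ($G{\left(x \right)} = \frac{x - 10}{x + 4} = \frac{-10 + x}{4 + x}$)
$\left(\left(\left(\left(-4 + 3\right) + G{\left(-5 \right)}\right) - 5\right) \left(-3\right)\right)^{3} = \left(\left(\left(\left(-4 + 3\right) + \frac{-10 - 5}{4 - 5}\right) - 5\right) \left(-3\right)\right)^{3} = \left(\left(\left(-1 + \frac{1}{-1} \left(-15\right)\right) - 5\right) \left(-3\right)\right)^{3} = \left(\left(\left(-1 - -15\right) - 5\right) \left(-3\right)\right)^{3} = \left(\left(\left(-1 + 15\right) - 5\right) \left(-3\right)\right)^{3} = \left(\left(14 - 5\right) \left(-3\right)\right)^{3} = \left(9 \left(-3\right)\right)^{3} = \left(-27\right)^{3} = -19683$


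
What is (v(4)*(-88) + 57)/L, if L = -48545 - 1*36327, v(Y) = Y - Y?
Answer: -57/84872 ≈ -0.00067160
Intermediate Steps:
v(Y) = 0
L = -84872 (L = -48545 - 36327 = -84872)
(v(4)*(-88) + 57)/L = (0*(-88) + 57)/(-84872) = (0 + 57)*(-1/84872) = 57*(-1/84872) = -57/84872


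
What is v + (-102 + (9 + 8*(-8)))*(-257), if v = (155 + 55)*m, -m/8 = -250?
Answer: 460349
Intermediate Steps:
m = 2000 (m = -8*(-250) = 2000)
v = 420000 (v = (155 + 55)*2000 = 210*2000 = 420000)
v + (-102 + (9 + 8*(-8)))*(-257) = 420000 + (-102 + (9 + 8*(-8)))*(-257) = 420000 + (-102 + (9 - 64))*(-257) = 420000 + (-102 - 55)*(-257) = 420000 - 157*(-257) = 420000 + 40349 = 460349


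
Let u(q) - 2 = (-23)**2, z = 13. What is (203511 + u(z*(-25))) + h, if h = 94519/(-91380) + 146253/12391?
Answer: 231046823896571/1132289580 ≈ 2.0405e+5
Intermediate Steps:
h = 12193414211/1132289580 (h = 94519*(-1/91380) + 146253*(1/12391) = -94519/91380 + 146253/12391 = 12193414211/1132289580 ≈ 10.769)
u(q) = 531 (u(q) = 2 + (-23)**2 = 2 + 529 = 531)
(203511 + u(z*(-25))) + h = (203511 + 531) + 12193414211/1132289580 = 204042 + 12193414211/1132289580 = 231046823896571/1132289580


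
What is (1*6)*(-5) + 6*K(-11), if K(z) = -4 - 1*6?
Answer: -90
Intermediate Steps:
K(z) = -10 (K(z) = -4 - 6 = -10)
(1*6)*(-5) + 6*K(-11) = (1*6)*(-5) + 6*(-10) = 6*(-5) - 60 = -30 - 60 = -90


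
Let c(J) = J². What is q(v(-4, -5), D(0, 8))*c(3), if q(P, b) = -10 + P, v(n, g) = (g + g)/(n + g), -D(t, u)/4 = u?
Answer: -80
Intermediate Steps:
D(t, u) = -4*u
v(n, g) = 2*g/(g + n) (v(n, g) = (2*g)/(g + n) = 2*g/(g + n))
q(v(-4, -5), D(0, 8))*c(3) = (-10 + 2*(-5)/(-5 - 4))*3² = (-10 + 2*(-5)/(-9))*9 = (-10 + 2*(-5)*(-⅑))*9 = (-10 + 10/9)*9 = -80/9*9 = -80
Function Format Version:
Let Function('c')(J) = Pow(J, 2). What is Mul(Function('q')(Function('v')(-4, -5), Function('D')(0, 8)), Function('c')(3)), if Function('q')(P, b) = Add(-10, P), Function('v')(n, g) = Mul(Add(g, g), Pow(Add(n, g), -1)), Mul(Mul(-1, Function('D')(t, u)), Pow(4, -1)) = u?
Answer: -80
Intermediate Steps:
Function('D')(t, u) = Mul(-4, u)
Function('v')(n, g) = Mul(2, g, Pow(Add(g, n), -1)) (Function('v')(n, g) = Mul(Mul(2, g), Pow(Add(g, n), -1)) = Mul(2, g, Pow(Add(g, n), -1)))
Mul(Function('q')(Function('v')(-4, -5), Function('D')(0, 8)), Function('c')(3)) = Mul(Add(-10, Mul(2, -5, Pow(Add(-5, -4), -1))), Pow(3, 2)) = Mul(Add(-10, Mul(2, -5, Pow(-9, -1))), 9) = Mul(Add(-10, Mul(2, -5, Rational(-1, 9))), 9) = Mul(Add(-10, Rational(10, 9)), 9) = Mul(Rational(-80, 9), 9) = -80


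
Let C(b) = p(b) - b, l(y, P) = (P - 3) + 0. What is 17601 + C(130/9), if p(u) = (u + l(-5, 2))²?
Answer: 1439152/81 ≈ 17767.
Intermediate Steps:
l(y, P) = -3 + P (l(y, P) = (-3 + P) + 0 = -3 + P)
p(u) = (-1 + u)² (p(u) = (u + (-3 + 2))² = (u - 1)² = (-1 + u)²)
C(b) = (-1 + b)² - b
17601 + C(130/9) = 17601 + ((-1 + 130/9)² - 130/9) = 17601 + ((-1 + 130*(⅑))² - 130/9) = 17601 + ((-1 + 130/9)² - 1*130/9) = 17601 + ((121/9)² - 130/9) = 17601 + (14641/81 - 130/9) = 17601 + 13471/81 = 1439152/81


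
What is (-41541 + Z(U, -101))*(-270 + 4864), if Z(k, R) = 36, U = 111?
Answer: -190673970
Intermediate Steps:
(-41541 + Z(U, -101))*(-270 + 4864) = (-41541 + 36)*(-270 + 4864) = -41505*4594 = -190673970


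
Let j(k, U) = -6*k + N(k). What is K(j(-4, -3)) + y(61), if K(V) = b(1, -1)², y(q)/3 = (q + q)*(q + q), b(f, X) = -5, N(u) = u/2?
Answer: 44677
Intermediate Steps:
N(u) = u/2 (N(u) = u*(½) = u/2)
y(q) = 12*q² (y(q) = 3*((q + q)*(q + q)) = 3*((2*q)*(2*q)) = 3*(4*q²) = 12*q²)
j(k, U) = -11*k/2 (j(k, U) = -6*k + k/2 = -11*k/2)
K(V) = 25 (K(V) = (-5)² = 25)
K(j(-4, -3)) + y(61) = 25 + 12*61² = 25 + 12*3721 = 25 + 44652 = 44677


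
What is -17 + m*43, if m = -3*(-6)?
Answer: 757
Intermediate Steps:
m = 18
-17 + m*43 = -17 + 18*43 = -17 + 774 = 757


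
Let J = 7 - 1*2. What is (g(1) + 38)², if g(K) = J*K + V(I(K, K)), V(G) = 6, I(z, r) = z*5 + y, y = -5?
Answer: 2401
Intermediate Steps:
I(z, r) = -5 + 5*z (I(z, r) = z*5 - 5 = 5*z - 5 = -5 + 5*z)
J = 5 (J = 7 - 2 = 5)
g(K) = 6 + 5*K (g(K) = 5*K + 6 = 6 + 5*K)
(g(1) + 38)² = ((6 + 5*1) + 38)² = ((6 + 5) + 38)² = (11 + 38)² = 49² = 2401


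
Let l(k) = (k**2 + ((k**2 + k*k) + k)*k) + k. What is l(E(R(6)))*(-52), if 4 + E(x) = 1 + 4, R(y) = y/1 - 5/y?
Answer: -260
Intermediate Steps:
R(y) = y - 5/y (R(y) = y*1 - 5/y = y - 5/y)
E(x) = 1 (E(x) = -4 + (1 + 4) = -4 + 5 = 1)
l(k) = k + k**2 + k*(k + 2*k**2) (l(k) = (k**2 + ((k**2 + k**2) + k)*k) + k = (k**2 + (2*k**2 + k)*k) + k = (k**2 + (k + 2*k**2)*k) + k = (k**2 + k*(k + 2*k**2)) + k = k + k**2 + k*(k + 2*k**2))
l(E(R(6)))*(-52) = (1*(1 + 2*1 + 2*1**2))*(-52) = (1*(1 + 2 + 2*1))*(-52) = (1*(1 + 2 + 2))*(-52) = (1*5)*(-52) = 5*(-52) = -260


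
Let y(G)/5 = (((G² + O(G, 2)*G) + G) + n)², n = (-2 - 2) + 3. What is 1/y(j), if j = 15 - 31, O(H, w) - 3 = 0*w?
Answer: 1/182405 ≈ 5.4823e-6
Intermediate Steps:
O(H, w) = 3 (O(H, w) = 3 + 0*w = 3 + 0 = 3)
n = -1 (n = -4 + 3 = -1)
j = -16
y(G) = 5*(-1 + G² + 4*G)² (y(G) = 5*(((G² + 3*G) + G) - 1)² = 5*((G² + 4*G) - 1)² = 5*(-1 + G² + 4*G)²)
1/y(j) = 1/(5*(-1 + (-16)² + 4*(-16))²) = 1/(5*(-1 + 256 - 64)²) = 1/(5*191²) = 1/(5*36481) = 1/182405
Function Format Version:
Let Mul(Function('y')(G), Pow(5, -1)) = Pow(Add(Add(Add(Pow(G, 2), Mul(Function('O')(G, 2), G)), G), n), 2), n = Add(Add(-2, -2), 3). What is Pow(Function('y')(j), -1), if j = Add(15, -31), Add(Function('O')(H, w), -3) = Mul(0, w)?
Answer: Rational(1, 182405) ≈ 5.4823e-6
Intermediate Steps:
Function('O')(H, w) = 3 (Function('O')(H, w) = Add(3, Mul(0, w)) = Add(3, 0) = 3)
n = -1 (n = Add(-4, 3) = -1)
j = -16
Function('y')(G) = Mul(5, Pow(Add(-1, Pow(G, 2), Mul(4, G)), 2)) (Function('y')(G) = Mul(5, Pow(Add(Add(Add(Pow(G, 2), Mul(3, G)), G), -1), 2)) = Mul(5, Pow(Add(Add(Pow(G, 2), Mul(4, G)), -1), 2)) = Mul(5, Pow(Add(-1, Pow(G, 2), Mul(4, G)), 2)))
Pow(Function('y')(j), -1) = Pow(Mul(5, Pow(Add(-1, Pow(-16, 2), Mul(4, -16)), 2)), -1) = Pow(Mul(5, Pow(Add(-1, 256, -64), 2)), -1) = Pow(Mul(5, Pow(191, 2)), -1) = Pow(Mul(5, 36481), -1) = Pow(182405, -1) = Rational(1, 182405)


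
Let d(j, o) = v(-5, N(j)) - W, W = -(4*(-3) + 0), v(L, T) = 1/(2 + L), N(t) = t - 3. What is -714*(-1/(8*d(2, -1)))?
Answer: -1071/148 ≈ -7.2365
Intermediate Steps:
N(t) = -3 + t
W = 12 (W = -(-12 + 0) = -1*(-12) = 12)
d(j, o) = -37/3 (d(j, o) = 1/(2 - 5) - 1*12 = 1/(-3) - 12 = -⅓ - 12 = -37/3)
-714*(-1/(8*d(2, -1))) = -714/((-37/3*(-8))) = -714/296/3 = -714*3/296 = -1071/148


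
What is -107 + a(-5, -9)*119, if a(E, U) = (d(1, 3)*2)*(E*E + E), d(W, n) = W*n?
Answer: 14173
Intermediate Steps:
a(E, U) = 6*E + 6*E**2 (a(E, U) = ((1*3)*2)*(E*E + E) = (3*2)*(E**2 + E) = 6*(E + E**2) = 6*E + 6*E**2)
-107 + a(-5, -9)*119 = -107 + (6*(-5)*(1 - 5))*119 = -107 + (6*(-5)*(-4))*119 = -107 + 120*119 = -107 + 14280 = 14173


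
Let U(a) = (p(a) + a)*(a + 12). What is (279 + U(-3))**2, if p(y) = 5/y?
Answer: 56169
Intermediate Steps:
U(a) = (12 + a)*(a + 5/a) (U(a) = (5/a + a)*(a + 12) = (a + 5/a)*(12 + a) = (12 + a)*(a + 5/a))
(279 + U(-3))**2 = (279 + (5 + (-3)**2 + 12*(-3) + 60/(-3)))**2 = (279 + (5 + 9 - 36 + 60*(-1/3)))**2 = (279 + (5 + 9 - 36 - 20))**2 = (279 - 42)**2 = 237**2 = 56169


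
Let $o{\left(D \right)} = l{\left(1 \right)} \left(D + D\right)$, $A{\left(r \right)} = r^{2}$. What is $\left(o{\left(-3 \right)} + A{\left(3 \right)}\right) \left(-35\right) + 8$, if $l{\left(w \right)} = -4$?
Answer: $-1147$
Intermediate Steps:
$o{\left(D \right)} = - 8 D$ ($o{\left(D \right)} = - 4 \left(D + D\right) = - 4 \cdot 2 D = - 8 D$)
$\left(o{\left(-3 \right)} + A{\left(3 \right)}\right) \left(-35\right) + 8 = \left(\left(-8\right) \left(-3\right) + 3^{2}\right) \left(-35\right) + 8 = \left(24 + 9\right) \left(-35\right) + 8 = 33 \left(-35\right) + 8 = -1155 + 8 = -1147$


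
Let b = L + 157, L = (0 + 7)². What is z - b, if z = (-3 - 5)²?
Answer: -142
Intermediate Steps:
L = 49 (L = 7² = 49)
b = 206 (b = 49 + 157 = 206)
z = 64 (z = (-8)² = 64)
z - b = 64 - 1*206 = 64 - 206 = -142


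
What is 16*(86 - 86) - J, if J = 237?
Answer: -237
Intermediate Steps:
16*(86 - 86) - J = 16*(86 - 86) - 1*237 = 16*0 - 237 = 0 - 237 = -237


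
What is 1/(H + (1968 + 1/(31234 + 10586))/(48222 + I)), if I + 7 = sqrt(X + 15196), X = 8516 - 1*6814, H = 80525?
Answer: 327386069481701394909300/26362776608085164138014716121 + 3441859645020*sqrt(16898)/26362776608085164138014716121 ≈ 1.2419e-5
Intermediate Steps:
X = 1702 (X = 8516 - 6814 = 1702)
I = -7 + sqrt(16898) (I = -7 + sqrt(1702 + 15196) = -7 + sqrt(16898) ≈ 122.99)
1/(H + (1968 + 1/(31234 + 10586))/(48222 + I)) = 1/(80525 + (1968 + 1/(31234 + 10586))/(48222 + (-7 + sqrt(16898)))) = 1/(80525 + (1968 + 1/41820)/(48215 + sqrt(16898))) = 1/(80525 + 82301761/(41820*(48215 + sqrt(16898))))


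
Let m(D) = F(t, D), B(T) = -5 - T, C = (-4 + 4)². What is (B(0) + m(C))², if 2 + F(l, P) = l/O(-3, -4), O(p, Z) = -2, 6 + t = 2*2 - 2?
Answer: 25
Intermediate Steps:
t = -4 (t = -6 + (2*2 - 2) = -6 + (4 - 2) = -6 + 2 = -4)
C = 0 (C = 0² = 0)
F(l, P) = -2 - l/2 (F(l, P) = -2 + l/(-2) = -2 + l*(-½) = -2 - l/2)
m(D) = 0 (m(D) = -2 - ½*(-4) = -2 + 2 = 0)
(B(0) + m(C))² = ((-5 - 1*0) + 0)² = ((-5 + 0) + 0)² = (-5 + 0)² = (-5)² = 25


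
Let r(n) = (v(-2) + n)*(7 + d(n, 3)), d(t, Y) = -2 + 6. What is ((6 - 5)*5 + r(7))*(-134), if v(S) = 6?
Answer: -19832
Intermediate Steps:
d(t, Y) = 4
r(n) = 66 + 11*n (r(n) = (6 + n)*(7 + 4) = (6 + n)*11 = 66 + 11*n)
((6 - 5)*5 + r(7))*(-134) = ((6 - 5)*5 + (66 + 11*7))*(-134) = (1*5 + (66 + 77))*(-134) = (5 + 143)*(-134) = 148*(-134) = -19832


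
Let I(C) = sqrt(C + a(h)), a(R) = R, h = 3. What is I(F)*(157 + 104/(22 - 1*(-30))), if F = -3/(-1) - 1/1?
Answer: 159*sqrt(5) ≈ 355.53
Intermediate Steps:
F = 2 (F = -3*(-1) - 1*1 = 3 - 1 = 2)
I(C) = sqrt(3 + C) (I(C) = sqrt(C + 3) = sqrt(3 + C))
I(F)*(157 + 104/(22 - 1*(-30))) = sqrt(3 + 2)*(157 + 104/(22 - 1*(-30))) = sqrt(5)*(157 + 104/(22 + 30)) = sqrt(5)*(157 + 104/52) = sqrt(5)*(157 + 104*(1/52)) = sqrt(5)*(157 + 2) = sqrt(5)*159 = 159*sqrt(5)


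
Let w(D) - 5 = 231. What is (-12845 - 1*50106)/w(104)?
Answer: -62951/236 ≈ -266.74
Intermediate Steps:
w(D) = 236 (w(D) = 5 + 231 = 236)
(-12845 - 1*50106)/w(104) = (-12845 - 1*50106)/236 = (-12845 - 50106)*(1/236) = -62951*1/236 = -62951/236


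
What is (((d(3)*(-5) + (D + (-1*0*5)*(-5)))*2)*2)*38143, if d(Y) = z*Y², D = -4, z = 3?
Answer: -21207508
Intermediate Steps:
d(Y) = 3*Y²
(((d(3)*(-5) + (D + (-1*0*5)*(-5)))*2)*2)*38143 = ((((3*3²)*(-5) + (-4 + (-1*0*5)*(-5)))*2)*2)*38143 = ((((3*9)*(-5) + (-4 + (0*5)*(-5)))*2)*2)*38143 = (((27*(-5) + (-4 + 0*(-5)))*2)*2)*38143 = (((-135 + (-4 + 0))*2)*2)*38143 = (((-135 - 4)*2)*2)*38143 = (-139*2*2)*38143 = -278*2*38143 = -556*38143 = -21207508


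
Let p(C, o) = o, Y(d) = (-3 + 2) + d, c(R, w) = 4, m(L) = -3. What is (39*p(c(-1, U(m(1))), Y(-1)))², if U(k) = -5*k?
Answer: 6084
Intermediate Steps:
Y(d) = -1 + d
(39*p(c(-1, U(m(1))), Y(-1)))² = (39*(-1 - 1))² = (39*(-2))² = (-78)² = 6084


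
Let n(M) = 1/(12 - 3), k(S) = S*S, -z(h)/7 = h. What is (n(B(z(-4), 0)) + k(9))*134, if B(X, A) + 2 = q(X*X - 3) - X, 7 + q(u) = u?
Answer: 97820/9 ≈ 10869.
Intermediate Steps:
z(h) = -7*h
q(u) = -7 + u
k(S) = S²
B(X, A) = -12 + X² - X (B(X, A) = -2 + ((-7 + (X*X - 3)) - X) = -2 + ((-7 + (X² - 3)) - X) = -2 + ((-7 + (-3 + X²)) - X) = -2 + ((-10 + X²) - X) = -2 + (-10 + X² - X) = -12 + X² - X)
n(M) = ⅑ (n(M) = 1/9 = ⅑)
(n(B(z(-4), 0)) + k(9))*134 = (⅑ + 9²)*134 = (⅑ + 81)*134 = (730/9)*134 = 97820/9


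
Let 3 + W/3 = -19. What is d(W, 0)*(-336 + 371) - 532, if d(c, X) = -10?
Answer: -882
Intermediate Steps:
W = -66 (W = -9 + 3*(-19) = -9 - 57 = -66)
d(W, 0)*(-336 + 371) - 532 = -10*(-336 + 371) - 532 = -10*35 - 532 = -350 - 532 = -882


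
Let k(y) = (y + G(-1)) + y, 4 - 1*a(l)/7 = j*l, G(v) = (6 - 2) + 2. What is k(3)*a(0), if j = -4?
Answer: 336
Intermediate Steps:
G(v) = 6 (G(v) = 4 + 2 = 6)
a(l) = 28 + 28*l (a(l) = 28 - (-28)*l = 28 + 28*l)
k(y) = 6 + 2*y (k(y) = (y + 6) + y = (6 + y) + y = 6 + 2*y)
k(3)*a(0) = (6 + 2*3)*(28 + 28*0) = (6 + 6)*(28 + 0) = 12*28 = 336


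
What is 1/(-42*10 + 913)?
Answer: 1/493 ≈ 0.0020284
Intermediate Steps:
1/(-42*10 + 913) = 1/(-420 + 913) = 1/493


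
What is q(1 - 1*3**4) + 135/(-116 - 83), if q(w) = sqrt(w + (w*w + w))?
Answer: -135/199 + 4*sqrt(390) ≈ 78.315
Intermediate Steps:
q(w) = sqrt(w**2 + 2*w) (q(w) = sqrt(w + (w**2 + w)) = sqrt(w + (w + w**2)) = sqrt(w**2 + 2*w))
q(1 - 1*3**4) + 135/(-116 - 83) = sqrt((1 - 1*3**4)*(2 + (1 - 1*3**4))) + 135/(-116 - 83) = sqrt((1 - 1*81)*(2 + (1 - 1*81))) + 135/(-199) = sqrt((1 - 81)*(2 + (1 - 81))) - 1/199*135 = sqrt(-80*(2 - 80)) - 135/199 = sqrt(-80*(-78)) - 135/199 = sqrt(6240) - 135/199 = 4*sqrt(390) - 135/199 = -135/199 + 4*sqrt(390)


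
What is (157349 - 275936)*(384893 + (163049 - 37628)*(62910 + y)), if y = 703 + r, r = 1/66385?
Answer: -62812218018135813297/66385 ≈ -9.4618e+14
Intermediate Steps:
r = 1/66385 ≈ 1.5064e-5
y = 46668656/66385 (y = 703 + 1/66385 = 46668656/66385 ≈ 703.00)
(157349 - 275936)*(384893 + (163049 - 37628)*(62910 + y)) = (157349 - 275936)*(384893 + (163049 - 37628)*(62910 + 46668656/66385)) = -118587*(384893 + 125421*(4222949006/66385)) = -118587*(384893 + 529646487281526/66385) = -118587*529672038403331/66385 = -62812218018135813297/66385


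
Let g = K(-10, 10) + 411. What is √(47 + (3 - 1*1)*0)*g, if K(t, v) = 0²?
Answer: 411*√47 ≈ 2817.7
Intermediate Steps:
K(t, v) = 0
g = 411 (g = 0 + 411 = 411)
√(47 + (3 - 1*1)*0)*g = √(47 + (3 - 1*1)*0)*411 = √(47 + (3 - 1)*0)*411 = √(47 + 2*0)*411 = √(47 + 0)*411 = √47*411 = 411*√47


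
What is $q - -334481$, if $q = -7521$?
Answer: $326960$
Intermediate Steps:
$q - -334481 = -7521 - -334481 = -7521 + 334481 = 326960$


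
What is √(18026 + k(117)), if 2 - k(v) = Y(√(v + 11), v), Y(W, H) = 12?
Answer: 4*√1126 ≈ 134.22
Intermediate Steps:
k(v) = -10 (k(v) = 2 - 1*12 = 2 - 12 = -10)
√(18026 + k(117)) = √(18026 - 10) = √18016 = 4*√1126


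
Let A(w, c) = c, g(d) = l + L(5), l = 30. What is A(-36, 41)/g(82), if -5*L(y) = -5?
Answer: 41/31 ≈ 1.3226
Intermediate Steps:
L(y) = 1 (L(y) = -1/5*(-5) = 1)
g(d) = 31 (g(d) = 30 + 1 = 31)
A(-36, 41)/g(82) = 41/31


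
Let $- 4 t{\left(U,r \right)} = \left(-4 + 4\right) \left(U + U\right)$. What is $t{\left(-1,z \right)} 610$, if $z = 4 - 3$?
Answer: $0$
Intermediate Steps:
$z = 1$
$t{\left(U,r \right)} = 0$ ($t{\left(U,r \right)} = - \frac{\left(-4 + 4\right) \left(U + U\right)}{4} = - \frac{0 \cdot 2 U}{4} = \left(- \frac{1}{4}\right) 0 = 0$)
$t{\left(-1,z \right)} 610 = 0 \cdot 610 = 0$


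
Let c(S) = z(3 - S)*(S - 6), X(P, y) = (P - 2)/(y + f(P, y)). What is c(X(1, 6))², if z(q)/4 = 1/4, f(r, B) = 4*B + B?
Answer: 47089/1296 ≈ 36.334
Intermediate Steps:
f(r, B) = 5*B
X(P, y) = (-2 + P)/(6*y) (X(P, y) = (P - 2)/(y + 5*y) = (-2 + P)/((6*y)) = (-2 + P)*(1/(6*y)) = (-2 + P)/(6*y))
z(q) = 1 (z(q) = 4/4 = 4*(¼) = 1)
c(S) = -6 + S (c(S) = 1*(S - 6) = 1*(-6 + S) = -6 + S)
c(X(1, 6))² = (-6 + (⅙)*(-2 + 1)/6)² = (-6 + (⅙)*(⅙)*(-1))² = (-6 - 1/36)² = (-217/36)² = 47089/1296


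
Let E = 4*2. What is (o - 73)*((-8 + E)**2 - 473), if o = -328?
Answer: 189673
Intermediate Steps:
E = 8
(o - 73)*((-8 + E)**2 - 473) = (-328 - 73)*((-8 + 8)**2 - 473) = -401*(0**2 - 473) = -401*(0 - 473) = -401*(-473) = 189673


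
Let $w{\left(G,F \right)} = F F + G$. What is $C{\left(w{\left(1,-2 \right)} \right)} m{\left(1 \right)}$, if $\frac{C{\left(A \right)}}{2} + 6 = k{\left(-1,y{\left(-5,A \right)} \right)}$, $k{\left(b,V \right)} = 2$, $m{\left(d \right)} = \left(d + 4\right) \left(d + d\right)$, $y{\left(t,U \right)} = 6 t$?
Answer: $-80$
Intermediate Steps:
$m{\left(d \right)} = 2 d \left(4 + d\right)$ ($m{\left(d \right)} = \left(4 + d\right) 2 d = 2 d \left(4 + d\right)$)
$w{\left(G,F \right)} = G + F^{2}$ ($w{\left(G,F \right)} = F^{2} + G = G + F^{2}$)
$C{\left(A \right)} = -8$ ($C{\left(A \right)} = -12 + 2 \cdot 2 = -12 + 4 = -8$)
$C{\left(w{\left(1,-2 \right)} \right)} m{\left(1 \right)} = - 8 \cdot 2 \cdot 1 \left(4 + 1\right) = - 8 \cdot 2 \cdot 1 \cdot 5 = \left(-8\right) 10 = -80$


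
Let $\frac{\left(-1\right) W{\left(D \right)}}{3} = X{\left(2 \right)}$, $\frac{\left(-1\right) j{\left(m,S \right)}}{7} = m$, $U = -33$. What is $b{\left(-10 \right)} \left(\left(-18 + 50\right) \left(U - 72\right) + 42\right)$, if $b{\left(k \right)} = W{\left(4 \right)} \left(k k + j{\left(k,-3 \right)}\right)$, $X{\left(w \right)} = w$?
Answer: $3384360$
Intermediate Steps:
$j{\left(m,S \right)} = - 7 m$
$W{\left(D \right)} = -6$ ($W{\left(D \right)} = \left(-3\right) 2 = -6$)
$b{\left(k \right)} = - 6 k^{2} + 42 k$ ($b{\left(k \right)} = - 6 \left(k k - 7 k\right) = - 6 \left(k^{2} - 7 k\right) = - 6 k^{2} + 42 k$)
$b{\left(-10 \right)} \left(\left(-18 + 50\right) \left(U - 72\right) + 42\right) = 6 \left(-10\right) \left(7 - -10\right) \left(\left(-18 + 50\right) \left(-33 - 72\right) + 42\right) = 6 \left(-10\right) \left(7 + 10\right) \left(32 \left(-105\right) + 42\right) = 6 \left(-10\right) 17 \left(-3360 + 42\right) = \left(-1020\right) \left(-3318\right) = 3384360$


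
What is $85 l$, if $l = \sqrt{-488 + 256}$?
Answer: $170 i \sqrt{58} \approx 1294.7 i$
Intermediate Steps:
$l = 2 i \sqrt{58}$ ($l = \sqrt{-232} = 2 i \sqrt{58} \approx 15.232 i$)
$85 l = 85 \cdot 2 i \sqrt{58} = 170 i \sqrt{58}$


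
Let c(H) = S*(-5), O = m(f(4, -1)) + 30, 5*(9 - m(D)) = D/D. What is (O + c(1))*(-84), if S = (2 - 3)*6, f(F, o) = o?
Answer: -28896/5 ≈ -5779.2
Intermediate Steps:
m(D) = 44/5 (m(D) = 9 - D/(5*D) = 9 - ⅕*1 = 9 - ⅕ = 44/5)
S = -6 (S = -1*6 = -6)
O = 194/5 (O = 44/5 + 30 = 194/5 ≈ 38.800)
c(H) = 30 (c(H) = -6*(-5) = 30)
(O + c(1))*(-84) = (194/5 + 30)*(-84) = (344/5)*(-84) = -28896/5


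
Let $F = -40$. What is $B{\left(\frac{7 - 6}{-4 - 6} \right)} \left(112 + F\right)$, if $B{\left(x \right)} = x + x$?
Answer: $- \frac{72}{5} \approx -14.4$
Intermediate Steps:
$B{\left(x \right)} = 2 x$
$B{\left(\frac{7 - 6}{-4 - 6} \right)} \left(112 + F\right) = 2 \frac{7 - 6}{-4 - 6} \left(112 - 40\right) = 2 \cdot 1 \frac{1}{-10} \cdot 72 = 2 \cdot 1 \left(- \frac{1}{10}\right) 72 = 2 \left(- \frac{1}{10}\right) 72 = \left(- \frac{1}{5}\right) 72 = - \frac{72}{5}$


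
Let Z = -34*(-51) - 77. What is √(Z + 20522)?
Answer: √22179 ≈ 148.93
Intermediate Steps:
Z = 1657 (Z = 1734 - 77 = 1657)
√(Z + 20522) = √(1657 + 20522) = √22179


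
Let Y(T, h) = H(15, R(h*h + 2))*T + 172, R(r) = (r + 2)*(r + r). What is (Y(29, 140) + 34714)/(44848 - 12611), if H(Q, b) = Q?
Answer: 35321/32237 ≈ 1.0957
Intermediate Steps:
R(r) = 2*r*(2 + r) (R(r) = (2 + r)*(2*r) = 2*r*(2 + r))
Y(T, h) = 172 + 15*T (Y(T, h) = 15*T + 172 = 172 + 15*T)
(Y(29, 140) + 34714)/(44848 - 12611) = ((172 + 15*29) + 34714)/(44848 - 12611) = ((172 + 435) + 34714)/32237 = (607 + 34714)*(1/32237) = 35321*(1/32237) = 35321/32237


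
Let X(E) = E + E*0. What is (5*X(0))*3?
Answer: 0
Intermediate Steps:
X(E) = E (X(E) = E + 0 = E)
(5*X(0))*3 = (5*0)*3 = 0*3 = 0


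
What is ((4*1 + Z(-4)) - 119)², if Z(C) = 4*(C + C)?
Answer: 21609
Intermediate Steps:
Z(C) = 8*C (Z(C) = 4*(2*C) = 8*C)
((4*1 + Z(-4)) - 119)² = ((4*1 + 8*(-4)) - 119)² = ((4 - 32) - 119)² = (-28 - 119)² = (-147)² = 21609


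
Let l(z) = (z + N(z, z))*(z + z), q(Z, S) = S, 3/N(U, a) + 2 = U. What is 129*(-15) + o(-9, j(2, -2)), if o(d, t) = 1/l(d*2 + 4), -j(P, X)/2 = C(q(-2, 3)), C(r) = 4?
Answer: -3074711/1589 ≈ -1935.0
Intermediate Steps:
N(U, a) = 3/(-2 + U)
j(P, X) = -8 (j(P, X) = -2*4 = -8)
l(z) = 2*z*(z + 3/(-2 + z)) (l(z) = (z + 3/(-2 + z))*(z + z) = (z + 3/(-2 + z))*(2*z) = 2*z*(z + 3/(-2 + z)))
o(d, t) = (2 + 2*d)/(2*(3 + (2 + 2*d)*(4 + 2*d))*(4 + 2*d)) (o(d, t) = 1/(2*(d*2 + 4)*(3 + (d*2 + 4)*(-2 + (d*2 + 4)))/(-2 + (d*2 + 4))) = 1/(2*(2*d + 4)*(3 + (2*d + 4)*(-2 + (2*d + 4)))/(-2 + (2*d + 4))) = 1/(2*(4 + 2*d)*(3 + (4 + 2*d)*(-2 + (4 + 2*d)))/(-2 + (4 + 2*d))) = 1/(2*(4 + 2*d)*(3 + (4 + 2*d)*(2 + 2*d))/(2 + 2*d)) = 1/(2*(4 + 2*d)*(3 + (2 + 2*d)*(4 + 2*d))/(2 + 2*d)) = 1/(2*(3 + (2 + 2*d)*(4 + 2*d))*(4 + 2*d)/(2 + 2*d)) = (2 + 2*d)/(2*(3 + (2 + 2*d)*(4 + 2*d))*(4 + 2*d)))
129*(-15) + o(-9, j(2, -2)) = 129*(-15) + (1 - 9)/(2*(2 - 9)*(3 + 4*(1 - 9)*(2 - 9))) = -1935 + (½)*(-8)/(-7*(3 + 4*(-8)*(-7))) = -1935 + (½)*(-⅐)*(-8)/(3 + 224) = -1935 + (½)*(-⅐)*(-8)/227 = -1935 + (½)*(-⅐)*(1/227)*(-8) = -1935 + 4/1589 = -3074711/1589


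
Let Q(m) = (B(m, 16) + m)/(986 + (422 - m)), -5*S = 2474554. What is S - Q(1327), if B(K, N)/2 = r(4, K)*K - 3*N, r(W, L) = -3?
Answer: -200405219/405 ≈ -4.9483e+5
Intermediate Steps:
S = -2474554/5 (S = -1/5*2474554 = -2474554/5 ≈ -4.9491e+5)
B(K, N) = -6*K - 6*N (B(K, N) = 2*(-3*K - 3*N) = -6*K - 6*N)
Q(m) = (-96 - 5*m)/(1408 - m) (Q(m) = ((-6*m - 6*16) + m)/(986 + (422 - m)) = ((-6*m - 96) + m)/(1408 - m) = ((-96 - 6*m) + m)/(1408 - m) = (-96 - 5*m)/(1408 - m))
S - Q(1327) = -2474554/5 - (96 + 5*1327)/(-1408 + 1327) = -2474554/5 - (96 + 6635)/(-81) = -2474554/5 - (-1)*6731/81 = -2474554/5 - 1*(-6731/81) = -2474554/5 + 6731/81 = -200405219/405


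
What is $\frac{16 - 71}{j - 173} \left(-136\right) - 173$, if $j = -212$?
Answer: $- \frac{1347}{7} \approx -192.43$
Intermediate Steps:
$\frac{16 - 71}{j - 173} \left(-136\right) - 173 = \frac{16 - 71}{-212 - 173} \left(-136\right) - 173 = - \frac{55}{-385} \left(-136\right) - 173 = \left(-55\right) \left(- \frac{1}{385}\right) \left(-136\right) - 173 = \frac{1}{7} \left(-136\right) - 173 = - \frac{136}{7} - 173 = - \frac{1347}{7}$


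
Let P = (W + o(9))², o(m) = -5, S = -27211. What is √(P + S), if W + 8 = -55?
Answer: I*√22587 ≈ 150.29*I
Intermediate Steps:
W = -63 (W = -8 - 55 = -63)
P = 4624 (P = (-63 - 5)² = (-68)² = 4624)
√(P + S) = √(4624 - 27211) = √(-22587) = I*√22587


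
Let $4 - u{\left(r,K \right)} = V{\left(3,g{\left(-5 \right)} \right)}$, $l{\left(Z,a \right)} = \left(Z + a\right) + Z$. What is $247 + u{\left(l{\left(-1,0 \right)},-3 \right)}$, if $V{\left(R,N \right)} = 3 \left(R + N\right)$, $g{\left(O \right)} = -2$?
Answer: $248$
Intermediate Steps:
$l{\left(Z,a \right)} = a + 2 Z$
$V{\left(R,N \right)} = 3 N + 3 R$ ($V{\left(R,N \right)} = 3 \left(N + R\right) = 3 N + 3 R$)
$u{\left(r,K \right)} = 1$ ($u{\left(r,K \right)} = 4 - \left(3 \left(-2\right) + 3 \cdot 3\right) = 4 - \left(-6 + 9\right) = 4 - 3 = 1$)
$247 + u{\left(l{\left(-1,0 \right)},-3 \right)} = 247 + 1 = 248$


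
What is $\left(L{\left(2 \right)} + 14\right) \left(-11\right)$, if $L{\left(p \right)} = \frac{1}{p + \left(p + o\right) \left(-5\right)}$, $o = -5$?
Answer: $- \frac{2629}{17} \approx -154.65$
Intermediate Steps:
$L{\left(p \right)} = \frac{1}{25 - 4 p}$ ($L{\left(p \right)} = \frac{1}{p + \left(p - 5\right) \left(-5\right)} = \frac{1}{p + \left(-5 + p\right) \left(-5\right)} = \frac{1}{p - \left(-25 + 5 p\right)} = \frac{1}{25 - 4 p}$)
$\left(L{\left(2 \right)} + 14\right) \left(-11\right) = \left(- \frac{1}{-25 + 4 \cdot 2} + 14\right) \left(-11\right) = \left(- \frac{1}{-25 + 8} + 14\right) \left(-11\right) = \left(- \frac{1}{-17} + 14\right) \left(-11\right) = \left(\left(-1\right) \left(- \frac{1}{17}\right) + 14\right) \left(-11\right) = \left(\frac{1}{17} + 14\right) \left(-11\right) = \frac{239}{17} \left(-11\right) = - \frac{2629}{17}$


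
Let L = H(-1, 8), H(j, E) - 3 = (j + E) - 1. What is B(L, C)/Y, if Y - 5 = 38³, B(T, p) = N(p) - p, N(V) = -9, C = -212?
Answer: 203/54877 ≈ 0.0036992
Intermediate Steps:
H(j, E) = 2 + E + j (H(j, E) = 3 + ((j + E) - 1) = 3 + ((E + j) - 1) = 3 + (-1 + E + j) = 2 + E + j)
L = 9 (L = 2 + 8 - 1 = 9)
B(T, p) = -9 - p
Y = 54877 (Y = 5 + 38³ = 5 + 54872 = 54877)
B(L, C)/Y = (-9 - 1*(-212))/54877 = (-9 + 212)*(1/54877) = 203*(1/54877) = 203/54877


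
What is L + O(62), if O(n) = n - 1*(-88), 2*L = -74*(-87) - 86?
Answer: 3326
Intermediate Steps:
L = 3176 (L = (-74*(-87) - 86)/2 = (6438 - 86)/2 = (½)*6352 = 3176)
O(n) = 88 + n (O(n) = n + 88 = 88 + n)
L + O(62) = 3176 + (88 + 62) = 3176 + 150 = 3326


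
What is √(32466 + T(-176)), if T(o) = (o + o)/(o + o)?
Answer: √32467 ≈ 180.19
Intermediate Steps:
T(o) = 1 (T(o) = (2*o)/((2*o)) = (2*o)*(1/(2*o)) = 1)
√(32466 + T(-176)) = √(32466 + 1) = √32467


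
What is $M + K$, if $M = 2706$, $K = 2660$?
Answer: $5366$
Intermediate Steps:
$M + K = 2706 + 2660 = 5366$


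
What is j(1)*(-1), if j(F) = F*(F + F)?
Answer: -2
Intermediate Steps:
j(F) = 2*F**2 (j(F) = F*(2*F) = 2*F**2)
j(1)*(-1) = (2*1**2)*(-1) = (2*1)*(-1) = 2*(-1) = -2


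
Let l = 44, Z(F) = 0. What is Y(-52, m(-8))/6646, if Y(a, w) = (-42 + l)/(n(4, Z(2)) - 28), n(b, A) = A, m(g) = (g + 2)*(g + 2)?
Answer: -1/93044 ≈ -1.0748e-5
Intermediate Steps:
m(g) = (2 + g)² (m(g) = (2 + g)*(2 + g) = (2 + g)²)
Y(a, w) = -1/14 (Y(a, w) = (-42 + 44)/(0 - 28) = 2/(-28) = 2*(-1/28) = -1/14)
Y(-52, m(-8))/6646 = -1/14/6646 = -1/14*1/6646 = -1/93044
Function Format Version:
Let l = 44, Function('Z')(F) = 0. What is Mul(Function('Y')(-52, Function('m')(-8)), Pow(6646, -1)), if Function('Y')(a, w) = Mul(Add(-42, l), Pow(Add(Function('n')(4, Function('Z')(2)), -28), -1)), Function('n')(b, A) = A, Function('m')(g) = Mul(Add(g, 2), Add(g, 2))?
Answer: Rational(-1, 93044) ≈ -1.0748e-5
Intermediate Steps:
Function('m')(g) = Pow(Add(2, g), 2) (Function('m')(g) = Mul(Add(2, g), Add(2, g)) = Pow(Add(2, g), 2))
Function('Y')(a, w) = Rational(-1, 14) (Function('Y')(a, w) = Mul(Add(-42, 44), Pow(Add(0, -28), -1)) = Mul(2, Pow(-28, -1)) = Mul(2, Rational(-1, 28)) = Rational(-1, 14))
Mul(Function('Y')(-52, Function('m')(-8)), Pow(6646, -1)) = Mul(Rational(-1, 14), Pow(6646, -1)) = Mul(Rational(-1, 14), Rational(1, 6646)) = Rational(-1, 93044)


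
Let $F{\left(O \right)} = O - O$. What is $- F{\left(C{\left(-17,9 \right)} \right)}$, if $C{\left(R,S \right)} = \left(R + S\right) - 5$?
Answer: $0$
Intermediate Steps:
$C{\left(R,S \right)} = -5 + R + S$
$F{\left(O \right)} = 0$
$- F{\left(C{\left(-17,9 \right)} \right)} = \left(-1\right) 0 = 0$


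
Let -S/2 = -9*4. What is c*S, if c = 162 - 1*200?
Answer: -2736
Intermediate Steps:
S = 72 (S = -(-18)*4 = -2*(-36) = 72)
c = -38 (c = 162 - 200 = -38)
c*S = -38*72 = -2736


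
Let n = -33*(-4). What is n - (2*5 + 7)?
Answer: 115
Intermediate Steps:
n = 132
n - (2*5 + 7) = 132 - (2*5 + 7) = 132 - (10 + 7) = 132 - 1*17 = 132 - 17 = 115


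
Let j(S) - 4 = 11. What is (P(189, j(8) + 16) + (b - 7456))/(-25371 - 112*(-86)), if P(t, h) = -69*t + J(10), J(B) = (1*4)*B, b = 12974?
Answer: 7483/15739 ≈ 0.47544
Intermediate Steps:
j(S) = 15 (j(S) = 4 + 11 = 15)
J(B) = 4*B
P(t, h) = 40 - 69*t (P(t, h) = -69*t + 4*10 = -69*t + 40 = 40 - 69*t)
(P(189, j(8) + 16) + (b - 7456))/(-25371 - 112*(-86)) = ((40 - 69*189) + (12974 - 7456))/(-25371 - 112*(-86)) = ((40 - 13041) + 5518)/(-25371 + 9632) = (-13001 + 5518)/(-15739) = -7483*(-1/15739) = 7483/15739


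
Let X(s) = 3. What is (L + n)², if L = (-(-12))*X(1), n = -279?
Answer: 59049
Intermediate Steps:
L = 36 (L = -(-12)*3 = -6*(-2)*3 = 12*3 = 36)
(L + n)² = (36 - 279)² = (-243)² = 59049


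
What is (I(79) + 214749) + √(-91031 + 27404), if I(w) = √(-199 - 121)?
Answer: 214749 + I*√63627 + 8*I*√5 ≈ 2.1475e+5 + 270.13*I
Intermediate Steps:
I(w) = 8*I*√5 (I(w) = √(-320) = 8*I*√5)
(I(79) + 214749) + √(-91031 + 27404) = (8*I*√5 + 214749) + √(-91031 + 27404) = (214749 + 8*I*√5) + √(-63627) = (214749 + 8*I*√5) + I*√63627 = 214749 + I*√63627 + 8*I*√5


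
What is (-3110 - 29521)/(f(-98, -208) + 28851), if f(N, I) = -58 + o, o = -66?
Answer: -32631/28727 ≈ -1.1359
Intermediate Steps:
f(N, I) = -124 (f(N, I) = -58 - 66 = -124)
(-3110 - 29521)/(f(-98, -208) + 28851) = (-3110 - 29521)/(-124 + 28851) = -32631/28727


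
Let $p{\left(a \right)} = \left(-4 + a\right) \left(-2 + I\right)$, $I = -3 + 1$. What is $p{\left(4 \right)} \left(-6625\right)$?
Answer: $0$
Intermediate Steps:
$I = -2$
$p{\left(a \right)} = 16 - 4 a$ ($p{\left(a \right)} = \left(-4 + a\right) \left(-2 - 2\right) = \left(-4 + a\right) \left(-4\right) = 16 - 4 a$)
$p{\left(4 \right)} \left(-6625\right) = \left(16 - 16\right) \left(-6625\right) = 0 \left(-6625\right) = 0$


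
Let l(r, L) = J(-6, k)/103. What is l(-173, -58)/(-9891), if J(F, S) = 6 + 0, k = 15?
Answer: -2/339591 ≈ -5.8894e-6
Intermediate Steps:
J(F, S) = 6
l(r, L) = 6/103
l(-173, -58)/(-9891) = (6/103)/(-9891) = (6/103)*(-1/9891) = -2/339591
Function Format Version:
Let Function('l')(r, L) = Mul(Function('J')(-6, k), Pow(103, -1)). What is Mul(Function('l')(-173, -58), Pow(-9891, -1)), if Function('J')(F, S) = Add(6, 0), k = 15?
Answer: Rational(-2, 339591) ≈ -5.8894e-6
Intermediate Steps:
Function('J')(F, S) = 6
Function('l')(r, L) = Rational(6, 103) (Function('l')(r, L) = Mul(6, Pow(103, -1)) = Mul(6, Rational(1, 103)) = Rational(6, 103))
Mul(Function('l')(-173, -58), Pow(-9891, -1)) = Mul(Rational(6, 103), Pow(-9891, -1)) = Mul(Rational(6, 103), Rational(-1, 9891)) = Rational(-2, 339591)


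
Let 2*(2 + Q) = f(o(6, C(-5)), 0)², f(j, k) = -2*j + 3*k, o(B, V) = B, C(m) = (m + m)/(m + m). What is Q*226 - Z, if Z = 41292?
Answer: -25472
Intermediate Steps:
C(m) = 1 (C(m) = (2*m)/((2*m)) = (2*m)*(1/(2*m)) = 1)
Q = 70 (Q = -2 + (-2*6 + 3*0)²/2 = -2 + (-12 + 0)²/2 = -2 + (½)*(-12)² = -2 + (½)*144 = -2 + 72 = 70)
Q*226 - Z = 70*226 - 1*41292 = 15820 - 41292 = -25472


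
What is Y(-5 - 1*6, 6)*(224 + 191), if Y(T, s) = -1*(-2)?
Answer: 830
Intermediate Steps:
Y(T, s) = 2
Y(-5 - 1*6, 6)*(224 + 191) = 2*(224 + 191) = 2*415 = 830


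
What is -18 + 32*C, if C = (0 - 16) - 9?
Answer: -818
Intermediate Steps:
C = -25 (C = -16 - 9 = -25)
-18 + 32*C = -18 + 32*(-25) = -18 - 800 = -818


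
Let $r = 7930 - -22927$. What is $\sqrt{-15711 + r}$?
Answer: $\sqrt{15146} \approx 123.07$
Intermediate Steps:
$r = 30857$ ($r = 7930 + 22927 = 30857$)
$\sqrt{-15711 + r} = \sqrt{-15711 + 30857} = \sqrt{15146}$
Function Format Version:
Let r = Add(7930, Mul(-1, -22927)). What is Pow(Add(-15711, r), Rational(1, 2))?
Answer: Pow(15146, Rational(1, 2)) ≈ 123.07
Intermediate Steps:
r = 30857 (r = Add(7930, 22927) = 30857)
Pow(Add(-15711, r), Rational(1, 2)) = Pow(Add(-15711, 30857), Rational(1, 2)) = Pow(15146, Rational(1, 2))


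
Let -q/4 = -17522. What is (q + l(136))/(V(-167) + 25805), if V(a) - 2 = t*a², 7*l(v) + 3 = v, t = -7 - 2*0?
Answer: -23369/56472 ≈ -0.41382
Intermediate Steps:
q = 70088 (q = -4*(-17522) = 70088)
t = -7 (t = -7 + 0 = -7)
l(v) = -3/7 + v/7
V(a) = 2 - 7*a²
(q + l(136))/(V(-167) + 25805) = (70088 + (-3/7 + (⅐)*136))/((2 - 7*(-167)²) + 25805) = (70088 + (-3/7 + 136/7))/((2 - 7*27889) + 25805) = (70088 + 19)/((2 - 195223) + 25805) = 70107/(-195221 + 25805) = 70107/(-169416) = 70107*(-1/169416) = -23369/56472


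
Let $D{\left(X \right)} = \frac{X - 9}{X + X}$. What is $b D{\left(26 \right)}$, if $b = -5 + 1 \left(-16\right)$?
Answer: $- \frac{357}{52} \approx -6.8654$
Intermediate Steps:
$b = -21$ ($b = -5 - 16 = -21$)
$D{\left(X \right)} = \frac{-9 + X}{2 X}$
$b D{\left(26 \right)} = - 21 \frac{-9 + 26}{2 \cdot 26} = - 21 \cdot \frac{1}{2} \cdot \frac{1}{26} \cdot 17 = \left(-21\right) \frac{17}{52} = - \frac{357}{52}$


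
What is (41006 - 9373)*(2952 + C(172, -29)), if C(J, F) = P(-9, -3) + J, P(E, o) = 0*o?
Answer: 98821492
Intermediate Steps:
P(E, o) = 0
C(J, F) = J (C(J, F) = 0 + J = J)
(41006 - 9373)*(2952 + C(172, -29)) = (41006 - 9373)*(2952 + 172) = 31633*3124 = 98821492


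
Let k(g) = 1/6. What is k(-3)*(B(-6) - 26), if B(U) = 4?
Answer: -11/3 ≈ -3.6667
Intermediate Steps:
k(g) = ⅙
k(-3)*(B(-6) - 26) = (4 - 26)/6 = (⅙)*(-22) = -11/3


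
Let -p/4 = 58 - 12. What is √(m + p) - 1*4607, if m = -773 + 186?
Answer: -4607 + I*√771 ≈ -4607.0 + 27.767*I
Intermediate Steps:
p = -184 (p = -4*(58 - 12) = -4*46 = -184)
m = -587
√(m + p) - 1*4607 = √(-587 - 184) - 1*4607 = √(-771) - 4607 = I*√771 - 4607 = -4607 + I*√771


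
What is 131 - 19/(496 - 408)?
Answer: 11509/88 ≈ 130.78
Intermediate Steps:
131 - 19/(496 - 408) = 131 - 19/88 = 11509/88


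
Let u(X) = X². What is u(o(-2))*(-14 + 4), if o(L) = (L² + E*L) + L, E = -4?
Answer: -1000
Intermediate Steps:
o(L) = L² - 3*L (o(L) = (L² - 4*L) + L = L² - 3*L)
u(o(-2))*(-14 + 4) = (-2*(-3 - 2))²*(-14 + 4) = (-2*(-5))²*(-10) = 10²*(-10) = 100*(-10) = -1000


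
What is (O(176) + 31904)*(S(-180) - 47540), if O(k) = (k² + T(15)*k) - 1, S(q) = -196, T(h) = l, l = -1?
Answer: -2993190408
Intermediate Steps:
T(h) = -1
O(k) = -1 + k² - k (O(k) = (k² - k) - 1 = -1 + k² - k)
(O(176) + 31904)*(S(-180) - 47540) = ((-1 + 176² - 1*176) + 31904)*(-196 - 47540) = ((-1 + 30976 - 176) + 31904)*(-47736) = (30799 + 31904)*(-47736) = 62703*(-47736) = -2993190408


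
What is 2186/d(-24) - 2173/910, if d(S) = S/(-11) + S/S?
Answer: 623023/910 ≈ 684.64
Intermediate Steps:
d(S) = 1 - S/11 (d(S) = S*(-1/11) + 1 = -S/11 + 1 = 1 - S/11)
2186/d(-24) - 2173/910 = 2186/(1 - 1/11*(-24)) - 2173/910 = 2186/(1 + 24/11) - 2173*1/910 = 2186/(35/11) - 2173/910 = 2186*(11/35) - 2173/910 = 24046/35 - 2173/910 = 623023/910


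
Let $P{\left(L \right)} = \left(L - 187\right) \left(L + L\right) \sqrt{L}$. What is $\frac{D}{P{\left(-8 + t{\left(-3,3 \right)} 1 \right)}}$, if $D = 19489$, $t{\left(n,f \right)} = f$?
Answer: $- \frac{19489 i \sqrt{5}}{9600} \approx - 4.5395 i$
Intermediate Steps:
$P{\left(L \right)} = 2 L^{\frac{3}{2}} \left(-187 + L\right)$ ($P{\left(L \right)} = \left(-187 + L\right) 2 L \sqrt{L} = 2 L \left(-187 + L\right) \sqrt{L} = 2 L^{\frac{3}{2}} \left(-187 + L\right)$)
$\frac{D}{P{\left(-8 + t{\left(-3,3 \right)} 1 \right)}} = \frac{19489}{2 \left(-8 + 3 \cdot 1\right)^{\frac{3}{2}} \left(-187 + \left(-8 + 3 \cdot 1\right)\right)} = \frac{19489}{2 \left(-8 + 3\right)^{\frac{3}{2}} \left(-187 + \left(-8 + 3\right)\right)} = \frac{19489}{2 \left(-5\right)^{\frac{3}{2}} \left(-187 - 5\right)} = \frac{19489}{2 \left(- 5 i \sqrt{5}\right) \left(-192\right)} = \frac{19489}{1920 i \sqrt{5}} = 19489 \left(- \frac{i \sqrt{5}}{9600}\right) = - \frac{19489 i \sqrt{5}}{9600}$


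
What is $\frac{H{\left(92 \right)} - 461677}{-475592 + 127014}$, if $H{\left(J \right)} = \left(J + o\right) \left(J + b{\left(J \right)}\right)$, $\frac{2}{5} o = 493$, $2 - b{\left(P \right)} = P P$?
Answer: $\frac{5773871}{174289} \approx 33.128$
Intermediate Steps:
$b{\left(P \right)} = 2 - P^{2}$ ($b{\left(P \right)} = 2 - P P = 2 - P^{2}$)
$o = \frac{2465}{2}$ ($o = \frac{5}{2} \cdot 493 = \frac{2465}{2} \approx 1232.5$)
$H{\left(J \right)} = \left(\frac{2465}{2} + J\right) \left(2 + J - J^{2}\right)$ ($H{\left(J \right)} = \left(J + \frac{2465}{2}\right) \left(J - \left(-2 + J^{2}\right)\right) = \left(\frac{2465}{2} + J\right) \left(2 + J - J^{2}\right)$)
$\frac{H{\left(92 \right)} - 461677}{-475592 + 127014} = \frac{\left(2465 - 92^{3} - \frac{2463 \cdot 92^{2}}{2} + \frac{2469}{2} \cdot 92\right) - 461677}{-475592 + 127014} = \frac{\left(2465 - 778688 - 10423416 + 113574\right) - 461677}{-348578} = \left(\left(2465 - 778688 - 10423416 + 113574\right) - 461677\right) \left(- \frac{1}{348578}\right) = \left(-11086065 - 461677\right) \left(- \frac{1}{348578}\right) = \left(-11547742\right) \left(- \frac{1}{348578}\right) = \frac{5773871}{174289}$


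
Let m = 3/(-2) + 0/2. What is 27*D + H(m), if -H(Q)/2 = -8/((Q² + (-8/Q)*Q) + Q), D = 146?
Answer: 114254/29 ≈ 3939.8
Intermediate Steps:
m = -3/2 (m = 3*(-½) + 0*(½) = -3/2 + 0 = -3/2 ≈ -1.5000)
H(Q) = 16/(-8 + Q + Q²) (H(Q) = -(-16)/((Q² + (-8/Q)*Q) + Q) = -(-16)/((Q² - 8) + Q) = -(-16)/((-8 + Q²) + Q) = -(-16)/(-8 + Q + Q²) = 16/(-8 + Q + Q²))
27*D + H(m) = 27*146 + 16/(-8 - 3/2 + (-3/2)²) = 3942 + 16/(-8 - 3/2 + 9/4) = 3942 + 16/(-29/4) = 3942 + 16*(-4/29) = 3942 - 64/29 = 114254/29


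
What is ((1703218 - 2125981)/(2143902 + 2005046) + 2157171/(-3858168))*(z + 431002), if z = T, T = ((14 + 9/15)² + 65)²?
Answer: -140082210755778107453/416857771022500 ≈ -3.3604e+5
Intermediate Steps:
T = 48358116/625 (T = ((14 + 9*(1/15))² + 65)² = ((14 + ⅗)² + 65)² = ((73/5)² + 65)² = (5329/25 + 65)² = (6954/25)² = 48358116/625 ≈ 77373.)
z = 48358116/625 ≈ 77373.
((1703218 - 2125981)/(2143902 + 2005046) + 2157171/(-3858168))*(z + 431002) = ((1703218 - 2125981)/(2143902 + 2005046) + 2157171/(-3858168))*(48358116/625 + 431002) = (-422763/4148948 + 2157171*(-1/3858168))*(317734366/625) = (-422763*1/4148948 - 719057/1286056)*(317734366/625) = (-422763/4148948 - 719057/1286056)*(317734366/625) = -881756748691/1333944867272*317734366/625 = -140082210755778107453/416857771022500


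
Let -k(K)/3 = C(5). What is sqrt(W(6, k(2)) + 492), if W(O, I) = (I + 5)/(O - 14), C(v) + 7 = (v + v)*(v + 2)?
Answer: sqrt(515) ≈ 22.694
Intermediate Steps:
C(v) = -7 + 2*v*(2 + v) (C(v) = -7 + (v + v)*(v + 2) = -7 + (2*v)*(2 + v) = -7 + 2*v*(2 + v))
k(K) = -189 (k(K) = -3*(-7 + 2*5**2 + 4*5) = -3*(-7 + 2*25 + 20) = -3*(-7 + 50 + 20) = -3*63 = -189)
W(O, I) = (5 + I)/(-14 + O)
sqrt(W(6, k(2)) + 492) = sqrt((5 - 189)/(-14 + 6) + 492) = sqrt(-184/(-8) + 492) = sqrt(-1/8*(-184) + 492) = sqrt(23 + 492) = sqrt(515)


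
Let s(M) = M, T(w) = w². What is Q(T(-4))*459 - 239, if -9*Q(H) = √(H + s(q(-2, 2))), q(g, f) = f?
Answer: -239 - 153*√2 ≈ -455.37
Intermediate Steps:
Q(H) = -√(2 + H)/9 (Q(H) = -√(H + 2)/9 = -√(2 + H)/9)
Q(T(-4))*459 - 239 = -√(2 + (-4)²)/9*459 - 239 = -√(2 + 16)/9*459 - 239 = -√2/3*459 - 239 = -153*√2 - 239 = -239 - 153*√2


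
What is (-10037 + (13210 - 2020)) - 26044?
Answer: -24891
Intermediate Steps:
(-10037 + (13210 - 2020)) - 26044 = (-10037 + 11190) - 26044 = 1153 - 26044 = -24891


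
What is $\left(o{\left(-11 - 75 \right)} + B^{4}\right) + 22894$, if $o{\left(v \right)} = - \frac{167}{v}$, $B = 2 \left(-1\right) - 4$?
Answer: $\frac{2080507}{86} \approx 24192.0$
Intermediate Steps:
$B = -6$ ($B = -2 - 4 = -6$)
$\left(o{\left(-11 - 75 \right)} + B^{4}\right) + 22894 = \left(- \frac{167}{-11 - 75} + \left(-6\right)^{4}\right) + 22894 = \left(- \frac{167}{-86} + 1296\right) + 22894 = \left(\left(-167\right) \left(- \frac{1}{86}\right) + 1296\right) + 22894 = \left(\frac{167}{86} + 1296\right) + 22894 = \frac{111623}{86} + 22894 = \frac{2080507}{86}$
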